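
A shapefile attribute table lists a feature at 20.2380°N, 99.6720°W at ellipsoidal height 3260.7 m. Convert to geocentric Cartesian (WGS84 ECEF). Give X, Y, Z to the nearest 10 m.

X -1006340 m, Y -5904690 m, Z 2193560 m

WGS84: a = 6378137 m, e² = 0.006694380; N(φ) = a/√(1−e²sin²φ) = 6380693.160 m.
X = (N+h)·cosφ·cosλ = -1006337.763 m; Y = (N+h)·cosφ·sinλ = -5904691.509 m; Z = (N(1−e²)+h)·sinφ = 2193564.941 m.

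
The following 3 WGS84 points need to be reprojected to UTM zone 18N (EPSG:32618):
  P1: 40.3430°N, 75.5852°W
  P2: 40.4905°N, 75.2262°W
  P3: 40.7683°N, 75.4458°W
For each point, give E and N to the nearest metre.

UTM zone 18N: λ₀ = -75°, k₀ = 0.9996.
P1 (40.3430°, -75.5852°) → (450298.195, 4465992.310) m.
P2 (40.4905°, -75.2262°) → (480830.490, 4482224.805) m.
P3 (40.7683°, -75.4458°) → (462376.495, 4513132.262) m.

P1: E 450298 m, N 4465992 m; P2: E 480830 m, N 4482225 m; P3: E 462376 m, N 4513132 m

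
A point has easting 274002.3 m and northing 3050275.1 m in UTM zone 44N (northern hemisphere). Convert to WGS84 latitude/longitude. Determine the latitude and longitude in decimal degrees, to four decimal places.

lat 27.5575°, lon 78.7111°

Zone 44N: λ₀ = 81°, k₀ = 0.9996, false easting 500000 m.
Meridian distance M = (N − FN)/k₀ = 3051495.7 m.
Inverse transverse Mercator on WGS84 gives φ = 27.55749995°, λ = 78.71109958°.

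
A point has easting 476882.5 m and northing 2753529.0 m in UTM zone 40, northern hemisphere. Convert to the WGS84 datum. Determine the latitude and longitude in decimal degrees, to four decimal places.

lat 24.8967°, lon 56.7711°

Zone 40N: λ₀ = 57°, k₀ = 0.9996, false easting 500000 m.
Meridian distance M = (N − FN)/k₀ = 2754630.9 m.
Inverse transverse Mercator on WGS84 gives φ = 24.89669996°, λ = 56.77110047°.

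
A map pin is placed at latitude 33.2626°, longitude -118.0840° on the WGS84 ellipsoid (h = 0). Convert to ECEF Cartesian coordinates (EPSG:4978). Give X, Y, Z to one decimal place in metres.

X -2513208.5 m, Y -4709986.3 m, Z 3478347.8 m

WGS84: a = 6378137 m, e² = 0.006694380; N(φ) = a/√(1−e²sin²φ) = 6384569.026 m.
X = (N+h)·cosφ·cosλ = -2513208.471 m; Y = (N+h)·cosφ·sinλ = -4709986.324 m; Z = (N(1−e²)+h)·sinφ = 3478347.752 m.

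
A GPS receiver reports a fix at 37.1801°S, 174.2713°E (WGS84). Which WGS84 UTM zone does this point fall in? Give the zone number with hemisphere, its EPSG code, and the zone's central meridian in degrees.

UTM zone = ⌊(λ + 180)/6⌋ + 1; 174.2713° ∈ [174°, 180°) → zone 60.
Hemisphere: S (φ < 0).
Central meridian λ₀ = 6×60 − 183 = 177°.
EPSG code: 32760.

Zone 60S (EPSG:32760), central meridian 177°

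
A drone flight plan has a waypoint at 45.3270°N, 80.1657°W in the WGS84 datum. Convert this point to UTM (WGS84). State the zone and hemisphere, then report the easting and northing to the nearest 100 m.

Longitude -80.1657° lies in the 6° band [-84°, -78°), giving zone 17; latitude is north of the equator, so 17N.
Zone 17 central meridian λ₀ = 6×17 − 183 = -81°; Δλ = +0.8343°.
Transverse Mercator on WGS84 with k₀ = 0.9996 gives E = 565380.481 m, N = 5019615.518 m.

Zone 17N: E 565400 m, N 5019600 m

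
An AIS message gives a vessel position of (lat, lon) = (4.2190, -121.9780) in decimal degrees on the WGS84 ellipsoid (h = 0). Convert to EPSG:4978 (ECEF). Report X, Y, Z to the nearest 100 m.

X -3368700 m, Y -5395700 m, Z 466100 m

WGS84: a = 6378137 m, e² = 0.006694380; N(φ) = a/√(1−e²sin²φ) = 6378252.551 m.
X = (N+h)·cosφ·cosλ = -3368728.117 m; Y = (N+h)·cosφ·sinλ = -5395700.997 m; Z = (N(1−e²)+h)·sinφ = 466099.842 m.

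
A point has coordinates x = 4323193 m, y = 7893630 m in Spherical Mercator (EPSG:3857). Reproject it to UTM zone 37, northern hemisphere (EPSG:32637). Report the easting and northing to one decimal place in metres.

E 490205.3 m, N 6389478.2 m

Web Mercator inverse (R = 6378137 m) → φ = 57.64750005°, λ = 38.83590348°.
UTM 37N forward: E = 490205.258 m, N = 6389478.194 m.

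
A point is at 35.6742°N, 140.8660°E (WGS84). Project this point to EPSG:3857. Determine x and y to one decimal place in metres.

Web Mercator is spherical with R = a = 6378137 m.
x = R·λ = 6378137 × 2.458575504 = 15681131.390 m.
y = R·ln tan(π/4 + φ/2) = 6378137 × 0.667261287 = 4255883.903 m.

x 15681131.4 m, y 4255883.9 m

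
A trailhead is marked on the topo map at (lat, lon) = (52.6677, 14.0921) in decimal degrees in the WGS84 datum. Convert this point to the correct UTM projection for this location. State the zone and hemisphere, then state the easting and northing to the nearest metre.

Zone 33N: E 438604 m, N 5835693 m

Longitude 14.0921° lies in the 6° band [12°, 18°), giving zone 33; latitude is north of the equator, so 33N.
Zone 33 central meridian λ₀ = 6×33 − 183 = 15°; Δλ = -0.9079°.
Transverse Mercator on WGS84 with k₀ = 0.9996 gives E = 438604.407 m, N = 5835692.725 m.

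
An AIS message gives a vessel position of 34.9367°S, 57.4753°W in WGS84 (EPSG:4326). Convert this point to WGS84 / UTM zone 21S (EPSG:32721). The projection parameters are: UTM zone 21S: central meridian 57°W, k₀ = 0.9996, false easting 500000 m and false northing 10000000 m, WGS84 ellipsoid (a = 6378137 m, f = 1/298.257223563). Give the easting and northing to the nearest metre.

Zone 21 central meridian λ₀ = 6×21 − 183 = -57°; Δλ = -0.4753°.
Transverse Mercator on WGS84 with k₀ = 0.9996 gives E = 456594.542 m, N = 6133873.525 m.

E 456595 m, N 6133874 m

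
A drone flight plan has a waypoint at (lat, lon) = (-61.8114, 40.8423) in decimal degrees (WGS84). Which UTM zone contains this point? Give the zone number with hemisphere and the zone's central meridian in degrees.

UTM zone = ⌊(λ + 180)/6⌋ + 1; 40.8423° ∈ [36°, 42°) → zone 37.
Hemisphere: S (φ < 0).
Central meridian λ₀ = 6×37 − 183 = 39°.

Zone 37S, central meridian 39°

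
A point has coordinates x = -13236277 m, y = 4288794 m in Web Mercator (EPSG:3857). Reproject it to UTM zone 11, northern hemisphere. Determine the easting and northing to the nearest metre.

Web Mercator inverse (R = 6378137 m) → φ = 35.91399747°, λ = -118.90349934°.
UTM 11N forward: E = 328246.110 m, N = 3976083.447 m.

E 328246 m, N 3976083 m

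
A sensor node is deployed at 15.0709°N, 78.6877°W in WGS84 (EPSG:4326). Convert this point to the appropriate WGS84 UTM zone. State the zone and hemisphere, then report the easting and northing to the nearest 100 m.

Zone 17N: E 748600 m, N 1667500 m

Longitude -78.6877° lies in the 6° band [-84°, -78°), giving zone 17; latitude is north of the equator, so 17N.
Zone 17 central meridian λ₀ = 6×17 − 183 = -81°; Δλ = +2.3123°.
Transverse Mercator on WGS84 with k₀ = 0.9996 gives E = 748566.170 m, N = 1667472.546 m.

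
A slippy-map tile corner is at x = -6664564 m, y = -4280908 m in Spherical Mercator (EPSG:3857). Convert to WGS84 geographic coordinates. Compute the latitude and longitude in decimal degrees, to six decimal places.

lat -35.856603°, lon -59.868797°

R = 6378137 m. λ = x/R = -59.86879703°.
φ = 2·arctan(exp(y/R)) − 90° = 2·arctan(0.51110) − 90° = -35.85660254°.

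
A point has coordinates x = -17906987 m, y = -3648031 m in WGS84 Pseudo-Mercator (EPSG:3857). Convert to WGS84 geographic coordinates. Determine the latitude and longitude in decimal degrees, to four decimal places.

R = 6378137 m. λ = x/R = -160.86120115°.
φ = 2·arctan(exp(y/R)) − 90° = 2·arctan(0.56442) − 90° = -31.11759863°.

lat -31.1176°, lon -160.8612°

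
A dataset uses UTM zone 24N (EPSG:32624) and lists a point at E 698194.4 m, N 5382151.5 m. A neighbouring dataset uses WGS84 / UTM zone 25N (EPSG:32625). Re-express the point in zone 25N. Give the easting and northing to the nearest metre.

E 255522 m, N 5383970 m

UTM 24N → geographic: φ = 48.56110034°, λ = -36.31370023°.
UTM 25N (λ₀ = -33°) forward: E = 255521.955 m, N = 5383969.920 m.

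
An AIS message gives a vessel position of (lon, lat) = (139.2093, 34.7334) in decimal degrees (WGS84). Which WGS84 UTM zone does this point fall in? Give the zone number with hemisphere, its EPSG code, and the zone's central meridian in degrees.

UTM zone = ⌊(λ + 180)/6⌋ + 1; 139.2093° ∈ [138°, 144°) → zone 54.
Hemisphere: N (φ ≥ 0).
Central meridian λ₀ = 6×54 − 183 = 141°.
EPSG code: 32654.

Zone 54N (EPSG:32654), central meridian 141°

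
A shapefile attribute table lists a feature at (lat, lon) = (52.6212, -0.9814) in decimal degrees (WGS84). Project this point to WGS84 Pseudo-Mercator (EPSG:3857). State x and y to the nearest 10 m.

Web Mercator is spherical with R = a = 6378137 m.
x = R·λ = 6378137 × -0.017128661 = -109248.948 m.
y = R·ln tan(π/4 + φ/2) = 6378137 × 1.083895697 = 6913235.252 m.

x -109250 m, y 6913240 m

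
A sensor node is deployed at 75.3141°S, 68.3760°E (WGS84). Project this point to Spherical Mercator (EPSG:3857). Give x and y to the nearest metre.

x 7611582 m, y -13068741 m

Web Mercator is spherical with R = a = 6378137 m.
x = R·λ = 6378137 × 1.193386329 = 7611581.502 m.
y = R·ln tan(π/4 + φ/2) = 6378137 × -2.048990336 = -13068741.076 m.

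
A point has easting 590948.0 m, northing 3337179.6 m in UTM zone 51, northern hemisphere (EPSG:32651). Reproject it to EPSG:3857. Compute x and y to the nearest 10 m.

Unproject from UTM 51N (λ₀ = 123°) → φ = 30.16259958°, λ = 123.94449977°.
Web Mercator (R = 6378137 m): x = 13797438.601 m, y = 3524467.673 m.

x 13797440 m, y 3524470 m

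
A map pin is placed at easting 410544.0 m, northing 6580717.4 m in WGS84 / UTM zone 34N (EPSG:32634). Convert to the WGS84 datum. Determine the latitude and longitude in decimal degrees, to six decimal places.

Zone 34N: λ₀ = 21°, k₀ = 0.9996, false easting 500000 m.
Meridian distance M = (N − FN)/k₀ = 6583350.7 m.
Inverse transverse Mercator on WGS84 gives φ = 59.35570041°, λ = 19.42660001°.

lat 59.355700°, lon 19.426600°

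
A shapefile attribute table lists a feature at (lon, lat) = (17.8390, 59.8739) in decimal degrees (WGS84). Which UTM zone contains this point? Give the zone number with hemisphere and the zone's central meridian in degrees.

UTM zone = ⌊(λ + 180)/6⌋ + 1; 17.8390° ∈ [12°, 18°) → zone 33.
Hemisphere: N (φ ≥ 0).
Central meridian λ₀ = 6×33 − 183 = 15°.

Zone 33N, central meridian 15°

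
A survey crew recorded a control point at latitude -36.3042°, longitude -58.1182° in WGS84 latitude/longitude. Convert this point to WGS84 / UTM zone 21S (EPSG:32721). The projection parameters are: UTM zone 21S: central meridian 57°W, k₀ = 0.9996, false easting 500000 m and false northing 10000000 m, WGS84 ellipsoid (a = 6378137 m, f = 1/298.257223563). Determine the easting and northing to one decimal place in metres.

Zone 21 central meridian λ₀ = 6×21 − 183 = -57°; Δλ = -1.1182°.
Transverse Mercator on WGS84 with k₀ = 0.9996 gives E = 399605.839 m, N = 5981730.390 m.

E 399605.8 m, N 5981730.4 m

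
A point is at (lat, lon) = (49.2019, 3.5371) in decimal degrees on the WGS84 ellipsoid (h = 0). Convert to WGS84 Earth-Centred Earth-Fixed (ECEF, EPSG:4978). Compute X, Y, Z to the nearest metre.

WGS84: a = 6378137 m, e² = 0.006694380; N(φ) = a/√(1−e²sin²φ) = 6390406.785 m.
X = (N+h)·cosφ·cosλ = 4167509.031 m; Y = (N+h)·cosφ·sinλ = 257604.508 m; Z = (N(1−e²)+h)·sinφ = 4805259.773 m.

X 4167509 m, Y 257605 m, Z 4805260 m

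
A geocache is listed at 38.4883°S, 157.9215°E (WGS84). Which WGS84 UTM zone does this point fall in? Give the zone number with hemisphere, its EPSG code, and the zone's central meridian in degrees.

UTM zone = ⌊(λ + 180)/6⌋ + 1; 157.9215° ∈ [156°, 162°) → zone 57.
Hemisphere: S (φ < 0).
Central meridian λ₀ = 6×57 − 183 = 159°.
EPSG code: 32757.

Zone 57S (EPSG:32757), central meridian 159°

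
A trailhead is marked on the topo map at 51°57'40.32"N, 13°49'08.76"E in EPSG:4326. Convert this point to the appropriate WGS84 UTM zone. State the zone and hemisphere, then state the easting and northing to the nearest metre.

Zone 33N: E 418862 m, N 5757381 m

Longitude 13.8191° lies in the 6° band [12°, 18°), giving zone 33; latitude is north of the equator, so 33N.
Zone 33 central meridian λ₀ = 6×33 − 183 = 15°; Δλ = -1.1809°.
Transverse Mercator on WGS84 with k₀ = 0.9996 gives E = 418861.879 m, N = 5757381.370 m.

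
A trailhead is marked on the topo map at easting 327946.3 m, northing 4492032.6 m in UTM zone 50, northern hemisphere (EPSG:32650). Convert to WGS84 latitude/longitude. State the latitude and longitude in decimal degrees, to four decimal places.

Zone 50N: λ₀ = 117°, k₀ = 0.9996, false easting 500000 m.
Meridian distance M = (N − FN)/k₀ = 4493830.1 m.
Inverse transverse Mercator on WGS84 gives φ = 40.56119988°, λ = 114.96769967°.

lat 40.5612°, lon 114.9677°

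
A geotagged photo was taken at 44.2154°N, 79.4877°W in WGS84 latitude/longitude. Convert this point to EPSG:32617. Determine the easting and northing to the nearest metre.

E 620808 m, N 4896909 m

Zone 17 central meridian λ₀ = 6×17 − 183 = -81°; Δλ = +1.5123°.
Transverse Mercator on WGS84 with k₀ = 0.9996 gives E = 620808.202 m, N = 4896909.256 m.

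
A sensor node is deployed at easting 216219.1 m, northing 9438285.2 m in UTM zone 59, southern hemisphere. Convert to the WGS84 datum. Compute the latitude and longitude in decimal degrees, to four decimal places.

Zone 59S: λ₀ = 171°, k₀ = 0.9996, false easting 500000 m, false northing 10000000 m.
Meridian distance M = (N − FN)/k₀ = -561939.6 m.
Inverse transverse Mercator on WGS84 gives φ = -5.07679980°, λ = 168.44059955°.

lat -5.0768°, lon 168.4406°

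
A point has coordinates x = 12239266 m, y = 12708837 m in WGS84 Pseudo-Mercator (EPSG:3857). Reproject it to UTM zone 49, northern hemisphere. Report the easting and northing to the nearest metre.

Web Mercator inverse (R = 6378137 m) → φ = 74.47169892°, λ = 109.94719714°.
UTM 49N forward: E = 468540.713 m, N = 8264942.163 m.

E 468541 m, N 8264942 m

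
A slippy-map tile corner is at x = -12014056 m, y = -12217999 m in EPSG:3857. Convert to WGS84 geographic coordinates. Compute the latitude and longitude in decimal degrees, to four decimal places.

R = 6378137 m. λ = x/R = -107.92410129°.
φ = 2·arctan(exp(y/R)) − 90° = 2·arctan(0.14725) − 90° = -73.24650044°.

lat -73.2465°, lon -107.9241°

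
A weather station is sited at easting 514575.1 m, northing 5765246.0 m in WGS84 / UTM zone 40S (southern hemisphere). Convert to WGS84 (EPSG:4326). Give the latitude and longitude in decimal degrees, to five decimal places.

lat -38.26070°, lon 57.16660°

Zone 40S: λ₀ = 57°, k₀ = 0.9996, false easting 500000 m, false northing 10000000 m.
Meridian distance M = (N − FN)/k₀ = -4236448.6 m.
Inverse transverse Mercator on WGS84 gives φ = -38.26070007°, λ = 57.16659992°.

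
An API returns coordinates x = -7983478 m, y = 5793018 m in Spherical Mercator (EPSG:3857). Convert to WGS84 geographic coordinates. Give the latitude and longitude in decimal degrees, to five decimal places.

R = 6378137 m. λ = x/R = -71.71680308°.
φ = 2·arctan(exp(y/R)) − 90° = 2·arctan(2.48001) − 90° = 46.07899953°.

lat 46.07900°, lon -71.71680°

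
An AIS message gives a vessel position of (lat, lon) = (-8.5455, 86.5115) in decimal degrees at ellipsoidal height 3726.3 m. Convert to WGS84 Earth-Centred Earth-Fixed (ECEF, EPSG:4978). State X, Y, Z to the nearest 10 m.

WGS84: a = 6378137 m, e² = 0.006694380; N(φ) = a/√(1−e²sin²φ) = 6378608.443 m.
X = (N+h)·cosφ·cosλ = 384042.145 m; Y = (N+h)·cosφ·sinλ = 6299784.191 m; Z = (N(1−e²)+h)·sinφ = -942036.421 m.

X 384040 m, Y 6299780 m, Z -942040 m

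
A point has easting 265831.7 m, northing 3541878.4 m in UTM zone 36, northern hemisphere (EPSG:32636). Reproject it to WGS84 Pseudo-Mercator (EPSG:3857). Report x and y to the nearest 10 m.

x 3397640 m, y 3761840 m

Unproject from UTM 36N (λ₀ = 33°) → φ = 31.98880002°, λ = 30.52150009°.
Web Mercator (R = 6378137 m): x = 3397637.848 m, y = 3761840.545 m.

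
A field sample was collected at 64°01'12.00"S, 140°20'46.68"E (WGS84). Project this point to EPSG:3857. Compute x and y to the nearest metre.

x 15623279 m, y -9354845 m

Web Mercator is spherical with R = a = 6378137 m.
x = R·λ = 6378137 × 2.449505028 = 15623278.651 m.
y = R·ln tan(π/4 + φ/2) = 6378137 × -1.466704897 = -9354844.771 m.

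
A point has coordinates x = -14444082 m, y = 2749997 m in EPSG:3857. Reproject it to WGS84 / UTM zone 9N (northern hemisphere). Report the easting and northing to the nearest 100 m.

Web Mercator inverse (R = 6378137 m) → φ = 23.97200362°, λ = -129.75339626°.
UTM 9N forward: E = 423353.199 m, N = 2651331.703 m.

E 423400 m, N 2651300 m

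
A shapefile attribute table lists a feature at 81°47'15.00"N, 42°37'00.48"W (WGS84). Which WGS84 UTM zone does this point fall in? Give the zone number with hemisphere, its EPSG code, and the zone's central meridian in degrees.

UTM zone = ⌊(λ + 180)/6⌋ + 1; -42.6168° ∈ [-48°, -42°) → zone 23.
Hemisphere: N (φ ≥ 0).
Central meridian λ₀ = 6×23 − 183 = -45°.
EPSG code: 32623.

Zone 23N (EPSG:32623), central meridian -45°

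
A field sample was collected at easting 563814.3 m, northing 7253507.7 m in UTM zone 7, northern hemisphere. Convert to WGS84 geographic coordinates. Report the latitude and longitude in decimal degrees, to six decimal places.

Zone 7N: λ₀ = -141°, k₀ = 0.9996, false easting 500000 m.
Meridian distance M = (N − FN)/k₀ = 7256410.3 m.
Inverse transverse Mercator on WGS84 gives φ = 65.39799981°, λ = -139.62620102°.

lat 65.398000°, lon -139.626201°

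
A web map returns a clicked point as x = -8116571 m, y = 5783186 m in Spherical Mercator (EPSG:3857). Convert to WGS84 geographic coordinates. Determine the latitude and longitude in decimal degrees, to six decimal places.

R = 6378137 m. λ = x/R = -72.91239784°.
φ = 2·arctan(exp(y/R)) − 90° = 2·arctan(2.47619) − 90° = 46.01769930°.

lat 46.017699°, lon -72.912398°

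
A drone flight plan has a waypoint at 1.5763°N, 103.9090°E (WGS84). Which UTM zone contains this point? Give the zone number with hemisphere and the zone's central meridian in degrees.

UTM zone = ⌊(λ + 180)/6⌋ + 1; 103.9090° ∈ [102°, 108°) → zone 48.
Hemisphere: N (φ ≥ 0).
Central meridian λ₀ = 6×48 − 183 = 105°.

Zone 48N, central meridian 105°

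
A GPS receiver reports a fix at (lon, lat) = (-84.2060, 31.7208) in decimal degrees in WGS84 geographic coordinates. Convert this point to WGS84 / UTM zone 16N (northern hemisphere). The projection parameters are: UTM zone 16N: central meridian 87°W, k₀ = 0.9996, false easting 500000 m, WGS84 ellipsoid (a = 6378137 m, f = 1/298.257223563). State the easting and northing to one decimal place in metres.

E 764752.1 m, N 3512884.9 m

Zone 16 central meridian λ₀ = 6×16 − 183 = -87°; Δλ = +2.7940°.
Transverse Mercator on WGS84 with k₀ = 0.9996 gives E = 764752.073 m, N = 3512884.869 m.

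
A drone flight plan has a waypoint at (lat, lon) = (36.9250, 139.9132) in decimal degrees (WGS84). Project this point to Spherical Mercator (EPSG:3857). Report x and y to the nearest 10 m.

x 15575070 m, y 4428660 m

Web Mercator is spherical with R = a = 6378137 m.
x = R·λ = 6378137 × 2.441946007 = 15575066.179 m.
y = R·ln tan(π/4 + φ/2) = 6378137 × 0.694349761 = 4428657.904 m.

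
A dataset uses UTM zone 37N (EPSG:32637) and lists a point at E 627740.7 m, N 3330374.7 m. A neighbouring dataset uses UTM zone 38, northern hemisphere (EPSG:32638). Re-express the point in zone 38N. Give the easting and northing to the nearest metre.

UTM 37N → geographic: φ = 30.09789976°, λ = 40.32569982°.
UTM 38N (λ₀ = 45°) forward: E = 49367.613 m, N = 3338864.496 m.

E 49368 m, N 3338864 m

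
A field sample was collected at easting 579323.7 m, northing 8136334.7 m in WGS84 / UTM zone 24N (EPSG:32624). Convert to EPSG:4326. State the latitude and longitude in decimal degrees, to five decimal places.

Zone 24N: λ₀ = -39°, k₀ = 0.9996, false easting 500000 m.
Meridian distance M = (N − FN)/k₀ = 8139590.5 m.
Inverse transverse Mercator on WGS84 gives φ = 73.30669957°, λ = -36.52529958°.

lat 73.30670°, lon -36.52530°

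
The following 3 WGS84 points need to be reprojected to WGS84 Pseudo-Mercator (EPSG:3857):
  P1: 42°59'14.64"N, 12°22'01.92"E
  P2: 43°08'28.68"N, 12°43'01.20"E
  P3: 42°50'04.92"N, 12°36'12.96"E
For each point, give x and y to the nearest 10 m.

P1: x 1376710 m, y 5310050 m; P2: x 1415650 m, y 5333500 m; P3: x 1403030 m, y 5286850 m

Web Mercator: x = R·λ, y = R·ln tan(π/4+φ/2), R = 6378137 m.
P1 (42.9874°, 12.3672°) → (1376710.407, 5310054.195) m.
P2 (43.1413°, 12.7170°) → (1415649.964, 5333503.938) m.
P3 (42.8347°, 12.6036°) → (1403026.334, 5286845.251) m.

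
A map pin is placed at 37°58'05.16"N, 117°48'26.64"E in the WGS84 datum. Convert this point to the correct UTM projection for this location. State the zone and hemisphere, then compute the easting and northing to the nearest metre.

Zone 50N: E 570919 m, N 4202583 m

Longitude 117.8074° lies in the 6° band [114°, 120°), giving zone 50; latitude is north of the equator, so 50N.
Zone 50 central meridian λ₀ = 6×50 − 183 = 117°; Δλ = +0.8074°.
Transverse Mercator on WGS84 with k₀ = 0.9996 gives E = 570918.835 m, N = 4202583.088 m.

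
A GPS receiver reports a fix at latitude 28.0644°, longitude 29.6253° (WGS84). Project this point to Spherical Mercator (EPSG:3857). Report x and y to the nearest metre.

Web Mercator is spherical with R = a = 6378137 m.
x = R·λ = 6378137 × 0.517059027 = 3297873.311 m.
y = R·ln tan(π/4 + φ/2) = 6378137 × 0.510665667 = 3257095.585 m.

x 3297873 m, y 3257096 m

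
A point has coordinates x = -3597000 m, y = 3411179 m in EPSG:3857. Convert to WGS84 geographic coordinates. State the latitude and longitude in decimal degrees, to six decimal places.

lat 29.278799°, lon -32.312401°

R = 6378137 m. λ = x/R = -32.31240077°.
φ = 2·arctan(exp(y/R)) − 90° = 2·arctan(1.70715) − 90° = 29.27879913°.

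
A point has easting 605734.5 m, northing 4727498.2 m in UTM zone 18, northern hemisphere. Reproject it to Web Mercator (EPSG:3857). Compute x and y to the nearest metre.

Unproject from UTM 18N (λ₀ = -75°) → φ = 42.69269962°, λ = -73.70920012°.
Web Mercator (R = 6378137 m): x = -8205270.624 m, y = 5265313.954 m.

x -8205271 m, y 5265314 m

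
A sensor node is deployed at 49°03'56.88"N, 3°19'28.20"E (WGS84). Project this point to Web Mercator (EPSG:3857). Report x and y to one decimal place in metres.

Web Mercator is spherical with R = a = 6378137 m.
x = R·λ = 6378137 × 0.058023471 = 370081.647 m.
y = R·ln tan(π/4 + φ/2) = 6378137 × 0.985559523 = 6286033.661 m.

x 370081.6 m, y 6286033.7 m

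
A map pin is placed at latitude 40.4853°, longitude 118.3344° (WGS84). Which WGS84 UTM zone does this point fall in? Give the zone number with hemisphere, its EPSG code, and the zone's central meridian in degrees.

UTM zone = ⌊(λ + 180)/6⌋ + 1; 118.3344° ∈ [114°, 120°) → zone 50.
Hemisphere: N (φ ≥ 0).
Central meridian λ₀ = 6×50 − 183 = 117°.
EPSG code: 32650.

Zone 50N (EPSG:32650), central meridian 117°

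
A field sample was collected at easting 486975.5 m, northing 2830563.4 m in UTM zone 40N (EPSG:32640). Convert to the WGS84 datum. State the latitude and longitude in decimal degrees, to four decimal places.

Zone 40N: λ₀ = 57°, k₀ = 0.9996, false easting 500000 m.
Meridian distance M = (N − FN)/k₀ = 2831696.1 m.
Inverse transverse Mercator on WGS84 gives φ = 25.59249977°, λ = 56.87030035°.

lat 25.5925°, lon 56.8703°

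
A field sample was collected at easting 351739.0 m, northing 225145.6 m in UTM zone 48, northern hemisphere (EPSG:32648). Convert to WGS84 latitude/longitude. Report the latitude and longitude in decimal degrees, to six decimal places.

Zone 48N: λ₀ = 105°, k₀ = 0.9996, false easting 500000 m.
Meridian distance M = (N − FN)/k₀ = 225235.7 m.
Inverse transverse Mercator on WGS84 gives φ = 2.03639968°, λ = 103.66690026°.

lat 2.036400°, lon 103.666900°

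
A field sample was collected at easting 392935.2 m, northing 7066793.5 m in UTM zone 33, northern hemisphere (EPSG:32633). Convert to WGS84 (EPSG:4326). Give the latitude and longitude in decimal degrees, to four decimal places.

lat 63.7125°, lon 12.8330°

Zone 33N: λ₀ = 15°, k₀ = 0.9996, false easting 500000 m.
Meridian distance M = (N − FN)/k₀ = 7069621.3 m.
Inverse transverse Mercator on WGS84 gives φ = 63.71250029°, λ = 12.83300096°.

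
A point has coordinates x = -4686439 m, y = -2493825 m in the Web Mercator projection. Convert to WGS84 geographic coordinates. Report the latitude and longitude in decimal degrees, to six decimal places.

R = 6378137 m. λ = x/R = -42.09899782°.
φ = 2·arctan(exp(y/R)) − 90° = 2·arctan(0.67638) − 90° = -21.85249764°.

lat -21.852498°, lon -42.098998°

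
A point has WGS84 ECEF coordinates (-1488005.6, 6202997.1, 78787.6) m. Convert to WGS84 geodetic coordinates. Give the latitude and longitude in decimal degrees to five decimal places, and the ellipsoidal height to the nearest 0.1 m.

λ = atan2(Y, X) = 103.48949982°; p = √(X²+Y²) = 6378975.9 m.
Bowring's method on WGS84 (a = 6378137 m, b = 6356752.314 m) gives φ = 0.71239959°, h = 1328.730 m.

lat 0.71240°, lon 103.48950°, h 1328.7 m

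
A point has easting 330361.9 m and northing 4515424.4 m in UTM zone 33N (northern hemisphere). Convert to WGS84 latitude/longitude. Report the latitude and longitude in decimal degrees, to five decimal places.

Zone 33N: λ₀ = 15°, k₀ = 0.9996, false easting 500000 m.
Meridian distance M = (N − FN)/k₀ = 4517231.3 m.
Inverse transverse Mercator on WGS84 gives φ = 40.77229978°, λ = 12.98990019°.

lat 40.77230°, lon 12.98990°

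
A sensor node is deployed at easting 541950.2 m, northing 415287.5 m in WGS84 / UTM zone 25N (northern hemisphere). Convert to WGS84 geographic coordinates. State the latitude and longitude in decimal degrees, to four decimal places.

Zone 25N: λ₀ = -33°, k₀ = 0.9996, false easting 500000 m.
Meridian distance M = (N − FN)/k₀ = 415453.7 m.
Inverse transverse Mercator on WGS84 gives φ = 3.75710026°, λ = -32.62220033°.

lat 3.7571°, lon -32.6222°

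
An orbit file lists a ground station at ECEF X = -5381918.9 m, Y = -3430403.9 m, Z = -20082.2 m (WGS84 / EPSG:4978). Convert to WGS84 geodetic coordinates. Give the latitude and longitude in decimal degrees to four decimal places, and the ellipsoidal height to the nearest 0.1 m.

λ = atan2(Y, X) = -147.48679973°; p = √(X²+Y²) = 6382219.2 m.
Bowring's method on WGS84 (a = 6378137 m, b = 6356752.314 m) gives φ = -0.18149973°, h = 4114.012 m.

lat -0.1815°, lon -147.4868°, h 4114.0 m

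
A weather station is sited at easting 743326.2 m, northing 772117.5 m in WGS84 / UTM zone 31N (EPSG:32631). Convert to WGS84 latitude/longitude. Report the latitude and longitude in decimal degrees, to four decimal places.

Zone 31N: λ₀ = 3°, k₀ = 0.9996, false easting 500000 m.
Meridian distance M = (N − FN)/k₀ = 772426.5 m.
Inverse transverse Mercator on WGS84 gives φ = 6.98009976°, λ = 5.20240014°.

lat 6.9801°, lon 5.2024°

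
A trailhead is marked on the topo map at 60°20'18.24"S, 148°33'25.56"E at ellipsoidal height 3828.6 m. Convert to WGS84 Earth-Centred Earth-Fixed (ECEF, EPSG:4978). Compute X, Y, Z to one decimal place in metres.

WGS84: a = 6378137 m, e² = 0.006694380; N(φ) = a/√(1−e²sin²φ) = 6394318.824 m.
X = (N+h)·cosφ·cosλ = -2701355.232 m; Y = (N+h)·cosφ·sinλ = 1651691.790 m; Z = (N(1−e²)+h)·sinφ = -5522558.958 m.

X -2701355.2 m, Y 1651691.8 m, Z -5522559.0 m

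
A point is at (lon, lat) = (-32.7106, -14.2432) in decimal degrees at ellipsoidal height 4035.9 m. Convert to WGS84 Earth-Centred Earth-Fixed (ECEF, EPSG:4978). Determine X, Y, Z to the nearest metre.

X 5206010 m, Y -3343559 m, Z -1560069 m

WGS84: a = 6378137 m, e² = 0.006694380; N(φ) = a/√(1−e²sin²φ) = 6379429.741 m.
X = (N+h)·cosφ·cosλ = 5206009.552 m; Y = (N+h)·cosφ·sinλ = -3343558.988 m; Z = (N(1−e²)+h)·sinφ = -1560069.393 m.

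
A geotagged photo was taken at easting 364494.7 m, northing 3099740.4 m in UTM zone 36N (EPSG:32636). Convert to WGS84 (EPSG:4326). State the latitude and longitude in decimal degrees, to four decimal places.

lat 28.0160°, lon 31.6217°

Zone 36N: λ₀ = 33°, k₀ = 0.9996, false easting 500000 m.
Meridian distance M = (N − FN)/k₀ = 3100980.8 m.
Inverse transverse Mercator on WGS84 gives φ = 28.01599964°, λ = 31.62169967°.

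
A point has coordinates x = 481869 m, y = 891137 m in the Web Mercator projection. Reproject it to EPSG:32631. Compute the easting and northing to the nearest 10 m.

E 646440 m, N 882250 m

Web Mercator inverse (R = 6378137 m) → φ = 7.97930133°, λ = 4.32870288°.
UTM 31N forward: E = 646442.059 m, N = 882245.324 m.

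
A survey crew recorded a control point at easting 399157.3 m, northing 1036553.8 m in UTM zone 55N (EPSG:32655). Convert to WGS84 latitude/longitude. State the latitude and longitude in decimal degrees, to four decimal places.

lat 9.3760°, lon 146.0816°

Zone 55N: λ₀ = 147°, k₀ = 0.9996, false easting 500000 m.
Meridian distance M = (N − FN)/k₀ = 1036968.6 m.
Inverse transverse Mercator on WGS84 gives φ = 9.37600005°, λ = 146.08160025°.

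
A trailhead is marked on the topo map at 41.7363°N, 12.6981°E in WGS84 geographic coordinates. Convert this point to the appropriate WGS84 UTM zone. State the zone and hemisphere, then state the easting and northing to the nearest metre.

Zone 33N: E 308571 m, N 4623059 m

Longitude 12.6981° lies in the 6° band [12°, 18°), giving zone 33; latitude is north of the equator, so 33N.
Zone 33 central meridian λ₀ = 6×33 − 183 = 15°; Δλ = -2.3019°.
Transverse Mercator on WGS84 with k₀ = 0.9996 gives E = 308571.117 m, N = 4623059.218 m.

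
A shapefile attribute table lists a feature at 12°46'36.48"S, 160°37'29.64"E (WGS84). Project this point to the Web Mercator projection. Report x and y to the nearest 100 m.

x 17880700 m, y -1434200 m

Web Mercator is spherical with R = a = 6378137 m.
x = R·λ = 6378137 × 2.803433366 = 17880682.077 m.
y = R·ln tan(π/4 + φ/2) = 6378137 × -0.224868734 = -1434243.592 m.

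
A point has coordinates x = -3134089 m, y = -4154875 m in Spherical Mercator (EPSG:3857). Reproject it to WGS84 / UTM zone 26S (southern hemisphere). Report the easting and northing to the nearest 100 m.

Web Mercator inverse (R = 6378137 m) → φ = -34.93370085°, λ = -28.15400050°.
UTM 26S forward: E = 394608.204 m, N = 6133701.410 m.

E 394600 m, N 6133700 m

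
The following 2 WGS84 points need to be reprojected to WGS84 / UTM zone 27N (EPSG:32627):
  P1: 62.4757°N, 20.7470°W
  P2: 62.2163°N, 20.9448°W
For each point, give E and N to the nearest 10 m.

P1: E 513040 m, N 6927200 m; P2: E 502870 m, N 6898280 m

UTM zone 27N: λ₀ = -21°, k₀ = 0.9996.
P1 (62.4757°, -20.7470°) → (513044.356, 6927200.976) m.
P2 (62.2163°, -20.9448°) → (502870.708, 6898277.787) m.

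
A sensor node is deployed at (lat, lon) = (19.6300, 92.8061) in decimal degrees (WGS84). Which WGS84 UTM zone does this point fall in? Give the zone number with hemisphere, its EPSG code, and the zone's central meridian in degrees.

Zone 46N (EPSG:32646), central meridian 93°

UTM zone = ⌊(λ + 180)/6⌋ + 1; 92.8061° ∈ [90°, 96°) → zone 46.
Hemisphere: N (φ ≥ 0).
Central meridian λ₀ = 6×46 − 183 = 93°.
EPSG code: 32646.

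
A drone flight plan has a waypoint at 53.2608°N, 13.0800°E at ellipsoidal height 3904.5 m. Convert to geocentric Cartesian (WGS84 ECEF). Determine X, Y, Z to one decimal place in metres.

WGS84: a = 6378137 m, e² = 0.006694380; N(φ) = a/√(1−e²sin²φ) = 6391891.339 m.
X = (N+h)·cosφ·cosλ = 3726535.764 m; Y = (N+h)·cosφ·sinλ = 865820.900 m; Z = (N(1−e²)+h)·sinφ = 5091086.762 m.

X 3726535.8 m, Y 865820.9 m, Z 5091086.8 m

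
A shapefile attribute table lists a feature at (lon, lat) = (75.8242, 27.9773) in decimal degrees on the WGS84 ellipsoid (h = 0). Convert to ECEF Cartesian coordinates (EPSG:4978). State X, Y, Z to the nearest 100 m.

X 1380500 m, Y 5465300 m, Z 2974300 m

WGS84: a = 6378137 m, e² = 0.006694380; N(φ) = a/√(1−e²sin²φ) = 6382840.547 m.
X = (N+h)·cosφ·cosλ = 1380465.084 m; Y = (N+h)·cosφ·sinλ = 5465250.494 m; Z = (N(1−e²)+h)·sinφ = 2974283.903 m.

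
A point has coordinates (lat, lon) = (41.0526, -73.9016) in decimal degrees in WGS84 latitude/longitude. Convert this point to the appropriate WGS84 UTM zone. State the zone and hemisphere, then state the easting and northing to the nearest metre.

Longitude -73.9016° lies in the 6° band [-78°, -72°), giving zone 18; latitude is north of the equator, so 18N.
Zone 18 central meridian λ₀ = 6×18 − 183 = -75°; Δλ = +1.0984°.
Transverse Mercator on WGS84 with k₀ = 0.9996 gives E = 592304.432 m, N = 4545177.300 m.

Zone 18N: E 592304 m, N 4545177 m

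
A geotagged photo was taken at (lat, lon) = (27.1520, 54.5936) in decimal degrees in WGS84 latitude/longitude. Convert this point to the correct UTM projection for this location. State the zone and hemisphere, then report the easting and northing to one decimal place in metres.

Zone 40N: E 261529.2 m, N 3005557.0 m

Longitude 54.5936° lies in the 6° band [54°, 60°), giving zone 40; latitude is north of the equator, so 40N.
Zone 40 central meridian λ₀ = 6×40 − 183 = 57°; Δλ = -2.4064°.
Transverse Mercator on WGS84 with k₀ = 0.9996 gives E = 261529.219 m, N = 3005557.042 m.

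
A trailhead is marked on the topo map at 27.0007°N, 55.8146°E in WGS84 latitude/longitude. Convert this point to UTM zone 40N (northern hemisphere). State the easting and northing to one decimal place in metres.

E 382386.1 m, N 2987065.2 m

Zone 40 central meridian λ₀ = 6×40 − 183 = 57°; Δλ = -1.1854°.
Transverse Mercator on WGS84 with k₀ = 0.9996 gives E = 382386.077 m, N = 2987065.193 m.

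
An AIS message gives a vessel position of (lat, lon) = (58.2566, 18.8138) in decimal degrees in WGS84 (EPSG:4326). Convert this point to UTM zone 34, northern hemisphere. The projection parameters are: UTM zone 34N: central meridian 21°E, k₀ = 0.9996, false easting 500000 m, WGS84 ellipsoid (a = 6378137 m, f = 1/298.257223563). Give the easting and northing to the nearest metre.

E 371715 m, N 6459361 m

Zone 34 central meridian λ₀ = 6×34 − 183 = 21°; Δλ = -2.1862°.
Transverse Mercator on WGS84 with k₀ = 0.9996 gives E = 371715.063 m, N = 6459360.543 m.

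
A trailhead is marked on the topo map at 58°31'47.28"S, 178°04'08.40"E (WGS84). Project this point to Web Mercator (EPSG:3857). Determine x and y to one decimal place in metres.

x 19822550.4 m, y -8079445.3 m

Web Mercator is spherical with R = a = 6378137 m.
x = R·λ = 6378137 × 3.107890346 = 19822550.406 m.
y = R·ln tan(π/4 + φ/2) = 6378137 × -1.266740627 = -8079445.265 m.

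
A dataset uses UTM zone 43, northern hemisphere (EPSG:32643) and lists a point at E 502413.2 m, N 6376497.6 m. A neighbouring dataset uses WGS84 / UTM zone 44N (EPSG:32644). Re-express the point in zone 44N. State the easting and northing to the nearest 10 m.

E 143410 m, N 6392170 m

UTM 43N → geographic: φ = 57.53100004°, λ = 75.04030057°.
UTM 44N (λ₀ = 81°) forward: E = 143406.136 m, N = 6392165.964 m.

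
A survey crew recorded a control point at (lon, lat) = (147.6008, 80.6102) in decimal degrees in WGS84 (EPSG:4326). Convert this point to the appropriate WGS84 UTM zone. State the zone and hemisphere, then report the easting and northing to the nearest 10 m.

Longitude 147.6008° lies in the 6° band [144°, 150°), giving zone 55; latitude is north of the equator, so 55N.
Zone 55 central meridian λ₀ = 6×55 − 183 = 147°; Δλ = +0.6008°.
Transverse Mercator on WGS84 with k₀ = 0.9996 gives E = 510942.773 m, N = 8949751.291 m.

Zone 55N: E 510940 m, N 8949750 m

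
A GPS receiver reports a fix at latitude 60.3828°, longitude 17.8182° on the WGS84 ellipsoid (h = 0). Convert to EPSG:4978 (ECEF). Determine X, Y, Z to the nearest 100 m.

X 3008500 m, Y 967000 m, Z 5521700 m

WGS84: a = 6378137 m, e² = 0.006694380; N(φ) = a/√(1−e²sin²φ) = 6394333.155 m.
X = (N+h)·cosφ·cosλ = 3008514.948 m; Y = (N+h)·cosφ·sinλ = 966982.751 m; Z = (N(1−e²)+h)·sinφ = 5521678.521 m.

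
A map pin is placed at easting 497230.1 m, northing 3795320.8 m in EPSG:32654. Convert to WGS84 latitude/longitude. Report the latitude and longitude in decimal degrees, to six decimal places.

lat 34.299100°, lon 140.969900°

Zone 54N: λ₀ = 141°, k₀ = 0.9996, false easting 500000 m.
Meridian distance M = (N − FN)/k₀ = 3796839.5 m.
Inverse transverse Mercator on WGS84 gives φ = 34.29909990°, λ = 140.96989989°.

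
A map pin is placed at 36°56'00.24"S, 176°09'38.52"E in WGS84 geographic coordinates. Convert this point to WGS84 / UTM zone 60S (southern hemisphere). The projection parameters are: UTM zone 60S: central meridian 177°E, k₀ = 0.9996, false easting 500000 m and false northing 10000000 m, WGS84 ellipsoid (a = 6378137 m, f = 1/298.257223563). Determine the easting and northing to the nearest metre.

Zone 60 central meridian λ₀ = 6×60 − 183 = 177°; Δλ = -0.8393°.
Transverse Mercator on WGS84 with k₀ = 0.9996 gives E = 425256.556 m, N = 5912186.779 m.

E 425257 m, N 5912187 m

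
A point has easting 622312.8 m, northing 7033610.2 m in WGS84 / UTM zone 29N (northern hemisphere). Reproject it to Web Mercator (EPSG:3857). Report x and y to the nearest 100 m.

Unproject from UTM 29N (λ₀ = -9°) → φ = 63.41000041°, λ = -6.55039994°.
Web Mercator (R = 6378137 m): x = -729187.185 m, y = 9201497.432 m.

x -729200 m, y 9201500 m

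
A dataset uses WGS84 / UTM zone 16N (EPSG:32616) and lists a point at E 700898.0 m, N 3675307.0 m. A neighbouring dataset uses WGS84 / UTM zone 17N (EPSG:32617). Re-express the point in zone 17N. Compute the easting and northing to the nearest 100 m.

UTM 16N → geographic: φ = 33.19800002°, λ = -84.84480033°.
UTM 17N (λ₀ = -81°) forward: E = 141530.648 m, N = 3679829.022 m.

E 141500 m, N 3679800 m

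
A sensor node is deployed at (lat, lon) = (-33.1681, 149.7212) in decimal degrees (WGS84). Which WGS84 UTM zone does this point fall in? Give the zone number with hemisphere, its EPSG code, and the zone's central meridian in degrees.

UTM zone = ⌊(λ + 180)/6⌋ + 1; 149.7212° ∈ [144°, 150°) → zone 55.
Hemisphere: S (φ < 0).
Central meridian λ₀ = 6×55 − 183 = 147°.
EPSG code: 32755.

Zone 55S (EPSG:32755), central meridian 147°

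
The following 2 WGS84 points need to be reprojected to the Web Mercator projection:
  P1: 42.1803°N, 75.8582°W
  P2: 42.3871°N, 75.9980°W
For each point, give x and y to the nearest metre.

Web Mercator: x = R·λ, y = R·ln tan(π/4+φ/2), R = 6378137 m.
P1 (42.1803°, -75.8582°) → (-8444496.196, 5188025.889) m.
P2 (42.3871°, -75.9980°) → (-8460058.661, 5219142.681) m.

P1: x -8444496 m, y 5188026 m; P2: x -8460059 m, y 5219143 m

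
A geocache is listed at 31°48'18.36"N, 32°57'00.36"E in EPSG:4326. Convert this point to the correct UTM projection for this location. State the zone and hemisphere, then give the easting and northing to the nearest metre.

Longitude 32.9501° lies in the 6° band [30°, 36°), giving zone 36; latitude is north of the equator, so 36N.
Zone 36 central meridian λ₀ = 6×36 − 183 = 33°; Δλ = -0.0499°.
Transverse Mercator on WGS84 with k₀ = 0.9996 gives E = 495276.735 m, N = 3518833.915 m.

Zone 36N: E 495277 m, N 3518834 m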